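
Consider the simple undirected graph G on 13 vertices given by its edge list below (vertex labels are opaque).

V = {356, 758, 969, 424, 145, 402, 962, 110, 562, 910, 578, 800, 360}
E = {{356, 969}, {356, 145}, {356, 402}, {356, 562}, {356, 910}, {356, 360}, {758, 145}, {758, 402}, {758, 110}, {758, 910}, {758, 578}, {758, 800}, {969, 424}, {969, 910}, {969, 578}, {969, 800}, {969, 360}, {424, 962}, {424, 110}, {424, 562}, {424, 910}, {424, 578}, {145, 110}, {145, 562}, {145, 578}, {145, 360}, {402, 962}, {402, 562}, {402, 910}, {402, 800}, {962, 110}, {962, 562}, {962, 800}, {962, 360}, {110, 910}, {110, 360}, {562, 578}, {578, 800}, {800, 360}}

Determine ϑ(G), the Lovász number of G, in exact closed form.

N(110) = {758, 424, 145, 962, 910, 360}, |N(110)| = 6.
deg(402) = 6; N(402) = {356, 758, 962, 562, 910, 800}.
Vertex 562 has 6 neighbors: 356, 424, 145, 402, 962, 578.
N(969) = {356, 424, 910, 578, 800, 360}, |N(969)| = 6.
6-regular, N=13; strongly regular (13,6,2,3).
spec(A) ≈ [6.0, 1.30278, -2.30278] (distinct, 5 d.p.).
Lovász: ϑ = −13(-sqrt(13)/2 - 1/2)/(6+-(-sqrt(13)/2 - 1/2)) = sqrt(13).
ϑ(G) ≈ 3.6055513.

sqrt(13)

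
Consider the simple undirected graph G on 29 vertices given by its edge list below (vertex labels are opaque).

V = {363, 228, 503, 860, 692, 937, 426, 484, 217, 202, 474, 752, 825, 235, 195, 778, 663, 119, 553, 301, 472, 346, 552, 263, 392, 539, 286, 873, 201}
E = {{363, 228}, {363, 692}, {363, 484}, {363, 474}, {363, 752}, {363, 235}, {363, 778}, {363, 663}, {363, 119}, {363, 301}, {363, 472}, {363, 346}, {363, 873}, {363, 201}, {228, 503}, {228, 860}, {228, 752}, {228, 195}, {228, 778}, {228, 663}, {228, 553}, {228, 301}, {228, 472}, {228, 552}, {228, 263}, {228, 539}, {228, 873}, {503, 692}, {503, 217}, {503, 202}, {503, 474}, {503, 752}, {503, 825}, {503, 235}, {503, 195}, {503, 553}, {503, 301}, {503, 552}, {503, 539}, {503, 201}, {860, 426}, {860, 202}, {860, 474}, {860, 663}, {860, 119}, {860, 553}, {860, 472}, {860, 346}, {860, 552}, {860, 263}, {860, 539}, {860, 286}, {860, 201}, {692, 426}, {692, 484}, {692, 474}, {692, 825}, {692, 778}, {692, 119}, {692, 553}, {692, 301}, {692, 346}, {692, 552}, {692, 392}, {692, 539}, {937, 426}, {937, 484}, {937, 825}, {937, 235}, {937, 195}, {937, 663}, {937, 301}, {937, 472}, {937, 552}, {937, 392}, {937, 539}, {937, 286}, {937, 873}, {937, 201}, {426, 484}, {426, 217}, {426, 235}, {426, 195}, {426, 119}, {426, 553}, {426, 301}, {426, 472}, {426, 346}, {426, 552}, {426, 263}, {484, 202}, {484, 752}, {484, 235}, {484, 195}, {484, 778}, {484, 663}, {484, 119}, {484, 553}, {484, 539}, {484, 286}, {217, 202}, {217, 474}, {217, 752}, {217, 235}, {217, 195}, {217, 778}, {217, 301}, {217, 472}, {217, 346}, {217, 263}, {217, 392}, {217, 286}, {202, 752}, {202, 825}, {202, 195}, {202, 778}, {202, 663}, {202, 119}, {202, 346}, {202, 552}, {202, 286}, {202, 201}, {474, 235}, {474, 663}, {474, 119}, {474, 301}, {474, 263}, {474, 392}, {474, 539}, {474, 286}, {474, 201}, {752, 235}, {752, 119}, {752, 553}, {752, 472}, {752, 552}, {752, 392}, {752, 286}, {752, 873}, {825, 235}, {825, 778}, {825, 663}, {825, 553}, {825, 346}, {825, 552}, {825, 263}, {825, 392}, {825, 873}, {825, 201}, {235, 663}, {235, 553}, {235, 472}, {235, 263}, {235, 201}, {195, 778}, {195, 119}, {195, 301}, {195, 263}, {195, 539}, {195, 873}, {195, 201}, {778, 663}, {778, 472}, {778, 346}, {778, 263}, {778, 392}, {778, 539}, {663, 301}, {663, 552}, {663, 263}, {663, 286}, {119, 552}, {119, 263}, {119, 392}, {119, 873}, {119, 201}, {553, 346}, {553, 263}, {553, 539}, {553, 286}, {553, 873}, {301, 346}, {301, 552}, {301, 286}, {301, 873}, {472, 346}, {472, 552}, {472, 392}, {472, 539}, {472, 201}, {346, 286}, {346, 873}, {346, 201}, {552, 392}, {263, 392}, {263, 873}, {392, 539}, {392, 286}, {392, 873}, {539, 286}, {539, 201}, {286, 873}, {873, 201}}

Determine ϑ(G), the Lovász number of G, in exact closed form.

sqrt(29)

N(474) = {363, 503, 860, 692, 217, 235, 663, 119, 301, 263, 392, 539, 286, 201}, |N(474)| = 14.
Vertex 346 has 14 neighbors: 363, 860, 692, 426, 217, 202, 825, 778, 553, 301, 472, 286, 873, 201.
Vertex 752 has 14 neighbors: 363, 228, 503, 484, 217, 202, 235, 119, 553, 472, 552, 392, 286, 873.
Vertex 228 has 14 neighbors: 363, 503, 860, 752, 195, 778, 663, 553, 301, 472, 552, 263, 539, 873.
deg(v) = 14 for all v (|V|=29); strongly regular (29,14,6,7).
A has 3 distinct eigenvalues ≈ [14.0, 2.1926, -3.1926].
ϑ = −N·λ_min/(λ_max−λ_min) = −29·(-sqrt(29)/2 - 1/2)/(14−(-sqrt(29)/2 - 1/2)) = sqrt(29).
≈ 5.3851648 (to 7 d.p.).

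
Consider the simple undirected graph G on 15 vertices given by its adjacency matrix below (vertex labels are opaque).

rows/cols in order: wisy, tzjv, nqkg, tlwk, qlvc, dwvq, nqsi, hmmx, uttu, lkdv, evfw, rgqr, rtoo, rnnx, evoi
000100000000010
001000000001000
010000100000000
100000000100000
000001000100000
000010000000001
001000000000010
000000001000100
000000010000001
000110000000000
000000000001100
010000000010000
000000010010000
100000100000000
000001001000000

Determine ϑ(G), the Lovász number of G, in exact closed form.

15*cos(pi/15)/(cos(pi/15) + 1)

Vertex rgqr has 2 neighbors: tzjv, evfw.
Vertex rnnx has 2 neighbors: wisy, nqsi.
Vertex rtoo has 2 neighbors: hmmx, evfw.
deg(nqsi) = 2; N(nqsi) = {nqkg, rnnx}.
2-regular, N=15; this is C_{15}, the 15-cycle.
Distinct eigenvalues (to 3 d.p.): [2.0, 1.827, 1.338, 0.618, -0.209, -1.0, -1.618, -1.956].
ϑ = −N·λ_min/(λ_max−λ_min) = −15·(-2*cos(pi/15))/(2−(-2*cos(pi/15))) = 15*cos(pi/15)/(cos(pi/15) + 1).
= 7.41715… (decimal).
Sandwich: α(G)=7 ≤ ϑ(G)=15*cos(pi/15)/(cos(pi/15) + 1) ≤ χ(Ḡ)=8 (both strict).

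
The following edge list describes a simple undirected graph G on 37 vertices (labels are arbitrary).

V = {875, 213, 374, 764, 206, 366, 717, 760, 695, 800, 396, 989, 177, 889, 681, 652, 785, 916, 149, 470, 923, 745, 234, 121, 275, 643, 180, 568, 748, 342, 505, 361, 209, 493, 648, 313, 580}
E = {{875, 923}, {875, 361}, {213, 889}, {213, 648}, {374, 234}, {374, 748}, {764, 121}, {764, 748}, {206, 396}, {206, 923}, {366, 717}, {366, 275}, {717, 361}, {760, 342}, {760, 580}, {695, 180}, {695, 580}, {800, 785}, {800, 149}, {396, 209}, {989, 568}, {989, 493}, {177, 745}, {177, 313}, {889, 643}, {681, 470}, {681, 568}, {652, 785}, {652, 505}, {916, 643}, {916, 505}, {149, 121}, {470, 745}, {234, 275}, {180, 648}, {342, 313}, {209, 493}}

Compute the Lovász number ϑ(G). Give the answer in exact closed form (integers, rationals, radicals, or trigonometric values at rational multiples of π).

deg(374) = 2; N(374) = {234, 748}.
Vertex 568 has 2 neighbors: 989, 681.
Vertex 470 has 2 neighbors: 681, 745.
N(717) = {366, 361}, |N(717)| = 2.
Every vertex has degree 2 (N=37); this is C_{37}, the 37-cycle.
A has 19 distinct eigenvalues ≈ [2.0, 1.971, 1.886, 1.746, 1.556, 1.321, 1.049, 0.746, 0.421, 0.085, -0.254, -0.586, -0.9, -1.189, -1.444, -1.657, -1.822, -1.935, -1.993].
With N=37: ϑ(G) = 37·(-(-1)*2*cos(pi/37))/(2−(-2*cos(pi/37))) = 37*cos(pi/37)/(cos(pi/37) + 1).
= 18.46661664… (decimal).
18 ≤ 37*cos(pi/37)/(cos(pi/37) + 1) ≤ 19: both strict.

37*cos(pi/37)/(cos(pi/37) + 1)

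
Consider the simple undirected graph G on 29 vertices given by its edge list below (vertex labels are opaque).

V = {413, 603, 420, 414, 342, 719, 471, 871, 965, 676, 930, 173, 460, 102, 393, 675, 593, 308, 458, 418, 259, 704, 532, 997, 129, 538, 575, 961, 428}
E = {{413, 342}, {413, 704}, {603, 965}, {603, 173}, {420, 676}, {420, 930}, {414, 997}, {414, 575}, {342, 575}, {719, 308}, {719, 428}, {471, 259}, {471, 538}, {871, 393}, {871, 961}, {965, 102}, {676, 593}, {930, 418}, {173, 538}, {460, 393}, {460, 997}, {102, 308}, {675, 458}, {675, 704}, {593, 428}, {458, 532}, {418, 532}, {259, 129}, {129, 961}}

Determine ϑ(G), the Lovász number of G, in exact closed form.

Vertex 342 has 2 neighbors: 413, 575.
deg(173) = 2; N(173) = {603, 538}.
N(593) = {676, 428}, |N(593)| = 2.
deg(676) = 2; N(676) = {420, 593}.
Regular of degree 2 on 29 vertices: this is C_{29}, the 29-cycle.
Distinct eigenvalues (to 4 d.p.): [2.0, 1.9532, 1.8152, 1.5922, 1.2948, 0.9368, 0.5351, 0.1083, -0.3236, -0.7403, -1.1224, -1.452, -1.7137, -1.8953, -1.9883].
Lovász (edge-transitive): ϑ = −29·(-2*cos(pi/29))/((2)−(-2*cos(pi/29))) = 29*cos(pi/29)/(cos(pi/29) + 1).
ϑ(G) ≈ 14.45738.
14 ≤ 29*cos(pi/29)/(cos(pi/29) + 1) ≤ 15: both strict.

29*cos(pi/29)/(cos(pi/29) + 1)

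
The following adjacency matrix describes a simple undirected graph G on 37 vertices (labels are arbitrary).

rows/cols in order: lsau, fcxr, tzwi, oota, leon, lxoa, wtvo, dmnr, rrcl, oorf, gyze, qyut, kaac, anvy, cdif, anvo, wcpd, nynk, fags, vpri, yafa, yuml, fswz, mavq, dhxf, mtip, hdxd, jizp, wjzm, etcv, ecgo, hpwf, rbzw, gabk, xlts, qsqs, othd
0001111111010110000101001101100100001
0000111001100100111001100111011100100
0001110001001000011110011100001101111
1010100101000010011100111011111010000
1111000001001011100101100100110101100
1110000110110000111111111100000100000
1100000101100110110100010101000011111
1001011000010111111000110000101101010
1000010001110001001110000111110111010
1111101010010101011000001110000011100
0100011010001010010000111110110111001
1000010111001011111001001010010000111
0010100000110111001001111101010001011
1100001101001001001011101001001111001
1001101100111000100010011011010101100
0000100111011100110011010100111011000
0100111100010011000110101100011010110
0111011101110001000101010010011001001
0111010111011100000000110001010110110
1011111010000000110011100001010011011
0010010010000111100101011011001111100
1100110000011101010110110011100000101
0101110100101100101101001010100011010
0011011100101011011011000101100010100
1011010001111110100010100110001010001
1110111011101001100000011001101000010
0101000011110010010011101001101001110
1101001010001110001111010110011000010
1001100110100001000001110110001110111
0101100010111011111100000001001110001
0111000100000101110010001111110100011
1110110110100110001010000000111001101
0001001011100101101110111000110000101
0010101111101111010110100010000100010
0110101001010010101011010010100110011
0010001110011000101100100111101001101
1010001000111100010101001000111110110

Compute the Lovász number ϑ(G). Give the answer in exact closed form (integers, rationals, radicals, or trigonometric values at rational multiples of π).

sqrt(37)

N(rrcl) = {lsau, lxoa, oorf, gyze, qyut, anvo, fags, vpri, yafa, mtip, hdxd, jizp, wjzm, etcv, hpwf, rbzw, gabk, qsqs}, |N(rrcl)| = 18.
N(leon) = {lsau, fcxr, tzwi, oota, oorf, kaac, cdif, anvo, wcpd, vpri, yuml, fswz, mtip, wjzm, etcv, hpwf, gabk, xlts}, |N(leon)| = 18.
deg(yuml) = 18; N(yuml) = {lsau, fcxr, leon, lxoa, qyut, kaac, anvy, anvo, nynk, vpri, yafa, fswz, mavq, hdxd, jizp, wjzm, xlts, othd}.
Vertex jizp has 18 neighbors: lsau, fcxr, oota, wtvo, rrcl, kaac, anvy, cdif, fags, vpri, yafa, yuml, mavq, mtip, hdxd, etcv, ecgo, qsqs.
deg(v) = 18 for all v (|V|=37); Paley(37): SR with (k,λ,μ)=(18,8,9).
A has 3 distinct eigenvalues ≈ [18.0, 2.5414, -3.5414].
Lovász: ϑ = −37(-sqrt(37)/2 - 1/2)/(18+-(-sqrt(37)/2 - 1/2)) = sqrt(37).
ϑ(G) ≈ 6.082762530.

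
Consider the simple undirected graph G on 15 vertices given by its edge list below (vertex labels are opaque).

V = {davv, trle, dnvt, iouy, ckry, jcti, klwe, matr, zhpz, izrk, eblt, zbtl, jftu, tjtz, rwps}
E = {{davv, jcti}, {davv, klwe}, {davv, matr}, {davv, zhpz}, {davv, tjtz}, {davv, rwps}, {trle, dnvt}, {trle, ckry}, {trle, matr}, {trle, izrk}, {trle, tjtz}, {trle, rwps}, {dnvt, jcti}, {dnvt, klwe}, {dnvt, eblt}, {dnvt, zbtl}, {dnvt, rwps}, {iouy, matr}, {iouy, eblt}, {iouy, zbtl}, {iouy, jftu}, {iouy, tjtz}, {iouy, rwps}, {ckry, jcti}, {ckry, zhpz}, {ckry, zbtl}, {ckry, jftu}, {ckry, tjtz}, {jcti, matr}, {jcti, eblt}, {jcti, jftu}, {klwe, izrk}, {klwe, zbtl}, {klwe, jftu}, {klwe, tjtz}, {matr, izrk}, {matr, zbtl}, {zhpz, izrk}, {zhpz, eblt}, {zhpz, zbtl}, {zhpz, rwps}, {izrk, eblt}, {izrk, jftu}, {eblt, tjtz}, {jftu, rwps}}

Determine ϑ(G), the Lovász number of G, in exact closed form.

5

deg(jcti) = 6; N(jcti) = {davv, dnvt, ckry, matr, eblt, jftu}.
Vertex zbtl has 6 neighbors: dnvt, iouy, ckry, klwe, matr, zhpz.
deg(iouy) = 6; N(iouy) = {matr, eblt, zbtl, jftu, tjtz, rwps}.
N(dnvt) = {trle, jcti, klwe, eblt, zbtl, rwps}, |N(dnvt)| = 6.
Every vertex has degree 6 (N=15); Kneser-type, 2-subsets of [6].
A has 3 distinct eigenvalues ≈ [6.0, 1.0, -3.0].
Lovász: ϑ = −15(-3)/(6+-1*(-3)) = 5.
ϑ(G) ≈ 5.0000.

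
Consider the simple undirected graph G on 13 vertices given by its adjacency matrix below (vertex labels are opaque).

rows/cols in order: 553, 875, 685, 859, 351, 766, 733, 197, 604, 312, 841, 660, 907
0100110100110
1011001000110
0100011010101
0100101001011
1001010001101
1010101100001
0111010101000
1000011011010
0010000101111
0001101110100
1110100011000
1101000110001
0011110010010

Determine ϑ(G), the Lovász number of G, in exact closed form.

sqrt(13)

deg(859) = 6; N(859) = {875, 351, 733, 312, 660, 907}.
N(733) = {875, 685, 859, 766, 197, 312}, |N(733)| = 6.
N(312) = {859, 351, 733, 197, 604, 841}, |N(312)| = 6.
deg(766) = 6; N(766) = {553, 685, 351, 733, 197, 907}.
Regular of degree 6 on 13 vertices: SR(13,6,2,3) — a Paley graph.
A has 3 distinct eigenvalues ≈ [6.0, 1.3028, -2.3028].
ϑ = −N·λ_min/(λ_max−λ_min) = −13·(-sqrt(13)/2 - 1/2)/(6−(-sqrt(13)/2 - 1/2)) = sqrt(13).
= 3.6056… (decimal).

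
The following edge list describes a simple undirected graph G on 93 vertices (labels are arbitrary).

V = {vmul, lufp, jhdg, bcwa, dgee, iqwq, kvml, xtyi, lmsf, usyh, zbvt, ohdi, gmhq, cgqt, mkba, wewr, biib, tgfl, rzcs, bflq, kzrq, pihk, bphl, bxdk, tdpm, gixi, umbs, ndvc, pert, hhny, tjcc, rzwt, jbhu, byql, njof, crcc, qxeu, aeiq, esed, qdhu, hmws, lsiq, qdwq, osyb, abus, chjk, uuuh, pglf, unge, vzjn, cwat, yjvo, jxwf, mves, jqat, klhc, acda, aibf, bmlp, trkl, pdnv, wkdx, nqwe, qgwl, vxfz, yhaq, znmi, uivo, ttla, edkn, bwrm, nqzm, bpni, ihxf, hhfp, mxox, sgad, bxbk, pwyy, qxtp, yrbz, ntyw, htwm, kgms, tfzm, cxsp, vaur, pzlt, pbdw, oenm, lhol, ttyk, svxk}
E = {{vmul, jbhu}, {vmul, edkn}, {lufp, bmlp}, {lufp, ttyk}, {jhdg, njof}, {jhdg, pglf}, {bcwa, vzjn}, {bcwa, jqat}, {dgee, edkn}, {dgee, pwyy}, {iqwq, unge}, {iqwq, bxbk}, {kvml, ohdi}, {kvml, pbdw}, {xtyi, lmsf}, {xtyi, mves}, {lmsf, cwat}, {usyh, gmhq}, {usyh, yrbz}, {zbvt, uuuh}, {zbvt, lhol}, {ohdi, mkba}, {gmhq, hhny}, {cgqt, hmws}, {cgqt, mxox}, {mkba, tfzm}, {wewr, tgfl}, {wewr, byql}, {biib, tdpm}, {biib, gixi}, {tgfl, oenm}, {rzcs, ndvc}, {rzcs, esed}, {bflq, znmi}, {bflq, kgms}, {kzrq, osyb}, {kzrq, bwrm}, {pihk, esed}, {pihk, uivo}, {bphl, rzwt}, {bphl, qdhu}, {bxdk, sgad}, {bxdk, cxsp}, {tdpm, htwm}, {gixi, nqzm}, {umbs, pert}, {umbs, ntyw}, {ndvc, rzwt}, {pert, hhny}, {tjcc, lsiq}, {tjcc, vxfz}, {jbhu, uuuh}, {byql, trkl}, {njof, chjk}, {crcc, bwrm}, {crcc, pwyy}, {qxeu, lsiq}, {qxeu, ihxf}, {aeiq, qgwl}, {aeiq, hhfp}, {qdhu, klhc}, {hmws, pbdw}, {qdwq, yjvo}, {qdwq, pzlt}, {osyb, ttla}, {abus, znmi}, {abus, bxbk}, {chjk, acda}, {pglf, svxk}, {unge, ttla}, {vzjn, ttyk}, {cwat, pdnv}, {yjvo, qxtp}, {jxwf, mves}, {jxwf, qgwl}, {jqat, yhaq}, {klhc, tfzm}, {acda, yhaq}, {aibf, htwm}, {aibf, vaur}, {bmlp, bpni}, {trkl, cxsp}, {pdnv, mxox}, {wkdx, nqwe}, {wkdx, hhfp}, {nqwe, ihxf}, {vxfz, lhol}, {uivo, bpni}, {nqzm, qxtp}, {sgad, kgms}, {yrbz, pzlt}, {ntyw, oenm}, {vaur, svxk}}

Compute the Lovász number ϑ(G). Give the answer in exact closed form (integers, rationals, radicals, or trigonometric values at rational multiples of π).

deg(crcc) = 2; N(crcc) = {bwrm, pwyy}.
N(njof) = {jhdg, chjk}, |N(njof)| = 2.
Vertex dgee has 2 neighbors: edkn, pwyy.
deg(znmi) = 2; N(znmi) = {bflq, abus}.
G on 93 vertices is 2-regular; this is C_{93}, the 93-cycle.
A has 47 distinct eigenvalues ≈ [2.0, 1.995437, 1.98177, 1.95906, 1.927411, 1.886968, 1.837916, 1.780477, 1.714914, 1.641527, 1.56065, 1.472651, 1.377934, 1.276929, 1.170098, 1.057928, 0.940931, 0.819641, 0.694611, 0.566411, 0.435627, 0.302856, 0.168702, 0.033779, -0.101298, -0.235913, -0.369452, -0.501305, -0.630871, -0.757558, -0.880788, -1.0, -1.114649, -1.224212, -1.328189, -1.426106, -1.517516, -1.602002, -1.679179, -1.748693, -1.810229, -1.863505, -1.908279, -1.944345, -1.97154, -1.989739, -1.998859].
ϑ = −N·λ_min/(λ_max−λ_min) = −93·(-2*cos(pi/93))/(2−(-2*cos(pi/93))) = 93*cos(pi/93)/(cos(pi/93) + 1).
ϑ(G) ≈ 46.48673.
α=46, χ(Ḡ)=47; ϑ=93*cos(pi/93)/(cos(pi/93) + 1) lies between (both strict).

93*cos(pi/93)/(cos(pi/93) + 1)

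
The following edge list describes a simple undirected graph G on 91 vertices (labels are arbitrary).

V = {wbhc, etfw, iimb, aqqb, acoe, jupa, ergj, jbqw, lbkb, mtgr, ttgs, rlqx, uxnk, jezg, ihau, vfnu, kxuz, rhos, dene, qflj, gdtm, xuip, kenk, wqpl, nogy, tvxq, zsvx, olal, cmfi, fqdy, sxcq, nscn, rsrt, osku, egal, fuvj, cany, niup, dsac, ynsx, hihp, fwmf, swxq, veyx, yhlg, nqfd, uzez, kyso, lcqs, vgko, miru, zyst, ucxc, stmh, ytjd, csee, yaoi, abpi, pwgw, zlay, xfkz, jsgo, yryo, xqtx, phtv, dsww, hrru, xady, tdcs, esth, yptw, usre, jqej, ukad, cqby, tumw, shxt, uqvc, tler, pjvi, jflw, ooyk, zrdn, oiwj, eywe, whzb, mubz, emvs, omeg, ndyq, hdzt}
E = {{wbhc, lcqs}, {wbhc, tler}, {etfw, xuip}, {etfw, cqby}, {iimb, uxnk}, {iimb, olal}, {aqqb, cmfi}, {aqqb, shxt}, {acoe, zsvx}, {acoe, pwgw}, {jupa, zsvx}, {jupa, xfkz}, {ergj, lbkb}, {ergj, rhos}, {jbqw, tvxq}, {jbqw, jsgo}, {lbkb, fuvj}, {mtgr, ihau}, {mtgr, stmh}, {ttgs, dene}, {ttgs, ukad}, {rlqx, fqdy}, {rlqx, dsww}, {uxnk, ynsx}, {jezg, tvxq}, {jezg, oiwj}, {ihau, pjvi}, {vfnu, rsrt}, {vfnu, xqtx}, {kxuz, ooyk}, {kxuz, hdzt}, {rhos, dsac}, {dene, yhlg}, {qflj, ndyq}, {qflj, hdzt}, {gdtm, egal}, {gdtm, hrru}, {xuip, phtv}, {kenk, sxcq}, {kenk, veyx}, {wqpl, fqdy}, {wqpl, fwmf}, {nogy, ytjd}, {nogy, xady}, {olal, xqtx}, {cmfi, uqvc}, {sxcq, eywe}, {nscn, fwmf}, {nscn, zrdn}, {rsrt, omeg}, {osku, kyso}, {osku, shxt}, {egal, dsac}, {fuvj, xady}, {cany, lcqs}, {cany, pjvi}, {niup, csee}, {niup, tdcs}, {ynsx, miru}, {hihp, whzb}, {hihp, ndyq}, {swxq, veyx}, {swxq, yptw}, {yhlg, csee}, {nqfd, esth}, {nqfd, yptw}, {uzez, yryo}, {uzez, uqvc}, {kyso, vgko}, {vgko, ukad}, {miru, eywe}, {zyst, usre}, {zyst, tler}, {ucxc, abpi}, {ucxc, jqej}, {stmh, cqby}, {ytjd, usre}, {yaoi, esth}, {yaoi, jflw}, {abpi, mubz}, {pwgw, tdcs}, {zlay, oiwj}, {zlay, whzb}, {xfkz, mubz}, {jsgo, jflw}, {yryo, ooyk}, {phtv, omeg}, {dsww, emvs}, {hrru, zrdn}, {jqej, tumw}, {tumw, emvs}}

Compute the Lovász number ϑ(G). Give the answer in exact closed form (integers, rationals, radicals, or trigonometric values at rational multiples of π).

deg(zlay) = 2; N(zlay) = {oiwj, whzb}.
Vertex uzez has 2 neighbors: yryo, uqvc.
N(gdtm) = {egal, hrru}, |N(gdtm)| = 2.
Vertex hihp has 2 neighbors: whzb, ndyq.
Regular of degree 2 on 91 vertices: the odd cycle C_{91}.
spec(A) ≈ [2.0, 1.9952, 1.981, 1.9572, 1.9242, 1.882, 1.8308, 1.7709, 1.7026, 1.6261, 1.5419, 1.4504, 1.3519, 1.247, 1.1361, 1.0199, 0.8987, 0.7733, 0.6442, 0.5121, 0.3775, 0.2411, 0.1035, -0.0345, -0.1724, -0.3095, -0.445, -0.5785, -0.7092, -0.8365, -0.9599, -1.0786, -1.1923, -1.3002, -1.402, -1.497, -1.585, -1.6653, -1.7378, -1.8019, -1.8575, -1.9042, -1.9419, -1.9703, -1.9893, -1.9988] (distinct, 4 d.p.).
Lovász (edge-transitive): ϑ = −91·(-2*cos(pi/91))/((2)−(-2*cos(pi/91))) = 91*cos(pi/91)/(cos(pi/91) + 1).
= 45.4864… (decimal).
45 ≤ 91*cos(pi/91)/(cos(pi/91) + 1) ≤ 46: both strict.

91*cos(pi/91)/(cos(pi/91) + 1)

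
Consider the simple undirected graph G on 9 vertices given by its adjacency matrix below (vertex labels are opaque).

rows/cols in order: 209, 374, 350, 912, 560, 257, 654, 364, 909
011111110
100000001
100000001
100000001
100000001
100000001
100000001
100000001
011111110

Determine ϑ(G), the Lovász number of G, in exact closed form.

7

N(560) = {209, 909}, |N(560)| = 2.
deg(350) = 2; N(350) = {209, 909}.
deg(257) = 2; N(257) = {209, 909}.
Vertex 912 has 2 neighbors: 209, 909.
G = K_{7,2}: α = 7 = χ(Ḡ), so ϑ = 7.
≈ 7.0000 (to 4 d.p.).
Lovász sandwich 7 ≤ 7 ≤ 7: collapsed.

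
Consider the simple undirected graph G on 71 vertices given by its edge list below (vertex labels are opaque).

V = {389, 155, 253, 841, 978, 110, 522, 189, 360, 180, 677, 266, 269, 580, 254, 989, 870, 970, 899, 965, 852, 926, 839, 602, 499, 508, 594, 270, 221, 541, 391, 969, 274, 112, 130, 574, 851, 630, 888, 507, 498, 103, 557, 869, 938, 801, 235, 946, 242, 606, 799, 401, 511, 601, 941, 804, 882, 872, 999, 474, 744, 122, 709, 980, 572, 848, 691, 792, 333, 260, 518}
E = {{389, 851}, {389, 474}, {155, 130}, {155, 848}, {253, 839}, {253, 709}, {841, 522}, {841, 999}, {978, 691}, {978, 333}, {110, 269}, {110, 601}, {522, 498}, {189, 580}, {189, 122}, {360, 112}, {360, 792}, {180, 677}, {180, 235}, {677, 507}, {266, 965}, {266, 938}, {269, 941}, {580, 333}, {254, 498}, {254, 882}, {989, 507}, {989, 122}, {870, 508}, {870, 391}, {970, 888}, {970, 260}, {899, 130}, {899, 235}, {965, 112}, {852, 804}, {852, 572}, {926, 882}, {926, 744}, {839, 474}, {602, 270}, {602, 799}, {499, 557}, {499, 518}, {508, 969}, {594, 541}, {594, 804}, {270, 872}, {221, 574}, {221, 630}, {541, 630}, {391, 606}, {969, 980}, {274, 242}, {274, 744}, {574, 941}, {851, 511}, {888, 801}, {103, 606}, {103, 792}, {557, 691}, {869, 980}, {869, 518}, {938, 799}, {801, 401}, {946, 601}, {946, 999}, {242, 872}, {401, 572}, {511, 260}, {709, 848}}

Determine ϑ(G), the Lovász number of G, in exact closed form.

71*cos(pi/71)/(cos(pi/71) + 1)

N(333) = {978, 580}, |N(333)| = 2.
deg(522) = 2; N(522) = {841, 498}.
N(474) = {389, 839}, |N(474)| = 2.
Vertex 852 has 2 neighbors: 804, 572.
Regular of degree 2 on 71 vertices: this is C_{71}, the 71-cycle.
Distinct eigenvalues (to 6 d.p.): [2.0, 1.992174, 1.968756, 1.92993, 1.876, 1.807387, 1.724629, 1.628374, 1.519374, 1.398483, 1.266648, 1.124899, 0.974346, 0.816167, 0.651601, 0.481935, 0.308498, 0.132646, -0.044244, -0.220788, -0.395604, -0.567324, -0.734603, -0.896134, -1.05065, -1.196945, -1.333871, -1.460358, -1.575416, -1.678144, -1.767738, -1.843498, -1.904829, -1.951253, -1.982405, -1.998042].
ϑ = −N·λ_min/(λ_max−λ_min) = −71·(-2*cos(pi/71))/(2−(-2*cos(pi/71))) = 71*cos(pi/71)/(cos(pi/71) + 1).
≈ 35.482618264 (to 9 d.p.).
Sandwich: α(G)=35 ≤ ϑ(G)=71*cos(pi/71)/(cos(pi/71) + 1) ≤ χ(Ḡ)=36 (both strict).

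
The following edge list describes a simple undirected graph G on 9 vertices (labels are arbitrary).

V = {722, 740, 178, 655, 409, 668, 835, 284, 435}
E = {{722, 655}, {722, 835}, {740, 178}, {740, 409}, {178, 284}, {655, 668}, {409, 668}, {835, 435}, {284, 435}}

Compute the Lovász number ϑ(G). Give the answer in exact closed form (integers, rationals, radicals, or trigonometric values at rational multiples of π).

Vertex 178 has 2 neighbors: 740, 284.
deg(409) = 2; N(409) = {740, 668}.
N(284) = {178, 435}, |N(284)| = 2.
Vertex 740 has 2 neighbors: 178, 409.
Every vertex has degree 2 (N=9); a single 9-cycle (edge-transitive).
A has 5 distinct eigenvalues ≈ [2.0, 1.532089, 0.347296, -1.0, -1.879385].
With N=9: ϑ(G) = 9·(-(-1)*2*cos(pi/9))/(2−(-2*cos(pi/9))) = 9*cos(pi/9)/(cos(pi/9) + 1).
= 4.360090… (decimal).
Sandwich: α(G)=4 ≤ ϑ(G)=9*cos(pi/9)/(cos(pi/9) + 1) ≤ χ(Ḡ)=5 (both strict).

9*cos(pi/9)/(cos(pi/9) + 1)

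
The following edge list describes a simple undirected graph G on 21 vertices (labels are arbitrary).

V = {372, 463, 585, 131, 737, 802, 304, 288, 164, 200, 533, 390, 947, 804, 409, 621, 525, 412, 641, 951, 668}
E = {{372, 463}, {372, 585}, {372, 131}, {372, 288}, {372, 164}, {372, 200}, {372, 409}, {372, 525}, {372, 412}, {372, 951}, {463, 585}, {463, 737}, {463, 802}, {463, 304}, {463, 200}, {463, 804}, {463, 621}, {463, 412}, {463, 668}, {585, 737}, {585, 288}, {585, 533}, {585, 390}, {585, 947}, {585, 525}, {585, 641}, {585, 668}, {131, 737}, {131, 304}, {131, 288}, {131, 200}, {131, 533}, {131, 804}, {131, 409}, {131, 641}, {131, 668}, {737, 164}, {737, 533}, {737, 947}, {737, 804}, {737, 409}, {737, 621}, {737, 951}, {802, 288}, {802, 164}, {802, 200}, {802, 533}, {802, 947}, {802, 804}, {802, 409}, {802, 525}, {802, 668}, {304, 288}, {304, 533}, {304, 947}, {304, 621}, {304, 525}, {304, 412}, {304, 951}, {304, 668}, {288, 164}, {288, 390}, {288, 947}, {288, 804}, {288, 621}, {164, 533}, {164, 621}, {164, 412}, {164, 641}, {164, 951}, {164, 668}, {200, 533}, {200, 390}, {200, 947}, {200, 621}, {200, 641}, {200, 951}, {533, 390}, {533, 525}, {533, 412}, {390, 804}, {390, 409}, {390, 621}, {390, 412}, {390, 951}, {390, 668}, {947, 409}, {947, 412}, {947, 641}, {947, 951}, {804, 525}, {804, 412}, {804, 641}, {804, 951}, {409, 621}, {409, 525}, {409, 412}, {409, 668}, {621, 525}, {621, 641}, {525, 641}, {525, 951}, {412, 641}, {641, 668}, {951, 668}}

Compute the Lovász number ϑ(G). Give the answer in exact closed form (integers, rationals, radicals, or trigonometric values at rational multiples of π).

deg(585) = 10; N(585) = {372, 463, 737, 288, 533, 390, 947, 525, 641, 668}.
deg(804) = 10; N(804) = {463, 131, 737, 802, 288, 390, 525, 412, 641, 951}.
deg(412) = 10; N(412) = {372, 463, 304, 164, 533, 390, 947, 804, 409, 641}.
Vertex 668 has 10 neighbors: 463, 585, 131, 802, 304, 164, 390, 409, 641, 951.
21-vertex 10-regular graph: this is K(7,2), the Kneser graph.
A has 3 distinct eigenvalues ≈ [10.0, 1.0, -4.0].
ϑ = −N·λ_min/(λ_max−λ_min) = −21·(-4)/(10−(-4)) = 6.
ϑ(G) ≈ 6.000000000.

6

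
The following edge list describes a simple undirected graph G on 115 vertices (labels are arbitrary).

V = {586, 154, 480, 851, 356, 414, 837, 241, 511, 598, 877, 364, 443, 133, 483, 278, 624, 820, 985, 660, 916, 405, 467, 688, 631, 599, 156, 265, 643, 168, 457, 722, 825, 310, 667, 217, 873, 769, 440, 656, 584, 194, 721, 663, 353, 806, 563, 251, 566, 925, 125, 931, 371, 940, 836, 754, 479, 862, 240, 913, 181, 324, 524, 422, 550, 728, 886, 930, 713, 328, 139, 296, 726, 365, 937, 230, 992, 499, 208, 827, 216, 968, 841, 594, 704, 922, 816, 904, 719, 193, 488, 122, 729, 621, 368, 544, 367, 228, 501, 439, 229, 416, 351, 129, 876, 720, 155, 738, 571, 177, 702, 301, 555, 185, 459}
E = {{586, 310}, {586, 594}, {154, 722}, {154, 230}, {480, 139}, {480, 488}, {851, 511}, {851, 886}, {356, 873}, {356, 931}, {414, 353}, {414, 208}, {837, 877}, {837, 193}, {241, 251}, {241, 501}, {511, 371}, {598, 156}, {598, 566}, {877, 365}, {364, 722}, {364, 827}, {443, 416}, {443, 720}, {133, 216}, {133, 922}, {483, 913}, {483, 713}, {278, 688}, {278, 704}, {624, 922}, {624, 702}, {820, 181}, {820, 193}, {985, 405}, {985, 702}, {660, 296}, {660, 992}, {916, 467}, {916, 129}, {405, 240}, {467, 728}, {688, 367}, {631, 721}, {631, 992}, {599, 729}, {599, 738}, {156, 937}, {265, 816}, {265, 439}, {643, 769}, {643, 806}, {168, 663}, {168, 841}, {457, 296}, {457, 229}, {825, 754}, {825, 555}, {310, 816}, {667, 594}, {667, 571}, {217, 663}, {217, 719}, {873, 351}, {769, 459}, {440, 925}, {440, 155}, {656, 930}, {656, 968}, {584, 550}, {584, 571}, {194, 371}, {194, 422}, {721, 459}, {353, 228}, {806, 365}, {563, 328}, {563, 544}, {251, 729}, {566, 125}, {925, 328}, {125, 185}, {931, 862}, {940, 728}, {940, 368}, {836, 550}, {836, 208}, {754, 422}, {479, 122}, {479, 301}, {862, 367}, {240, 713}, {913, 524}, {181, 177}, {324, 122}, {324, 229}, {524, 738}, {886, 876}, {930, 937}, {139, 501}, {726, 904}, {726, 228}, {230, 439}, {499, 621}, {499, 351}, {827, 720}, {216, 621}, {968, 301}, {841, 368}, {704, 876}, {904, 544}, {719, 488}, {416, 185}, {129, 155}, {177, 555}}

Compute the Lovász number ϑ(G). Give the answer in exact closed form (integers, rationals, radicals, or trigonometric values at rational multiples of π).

deg(483) = 2; N(483) = {913, 713}.
N(480) = {139, 488}, |N(480)| = 2.
N(181) = {820, 177}, |N(181)| = 2.
Vertex 836 has 2 neighbors: 550, 208.
deg(v) = 2 for all v (|V|=115); a single 115-cycle (edge-transitive).
Distinct eigenvalues (to 3 d.p.): [2.0, 1.997, 1.988, 1.973, 1.952, 1.926, 1.893, 1.856, 1.812, 1.763, 1.709, 1.65, 1.585, 1.516, 1.443, 1.365, 1.283, 1.198, 1.108, 1.016, 0.92, 0.822, 0.721, 0.618, 0.513, 0.407, 0.299, 0.191, 0.082, -0.027, -0.136, -0.245, -0.353, -0.46, -0.566, -0.67, -0.772, -0.871, -0.968, -1.062, -1.153, -1.241, -1.325, -1.405, -1.48, -1.551, -1.618, -1.68, -1.737, -1.788, -1.834, -1.875, -1.91, -1.94, -1.964, -1.981, -1.993, -1.999].
λ_max=2, λ_min=-2*cos(pi/115); ϑ = −115·λ_min/(λ_max−λ_min) = 115*cos(pi/115)/(cos(pi/115) + 1).
Numerically 57.489271.
57 ≤ 115*cos(pi/115)/(cos(pi/115) + 1) ≤ 58: both strict.

115*cos(pi/115)/(cos(pi/115) + 1)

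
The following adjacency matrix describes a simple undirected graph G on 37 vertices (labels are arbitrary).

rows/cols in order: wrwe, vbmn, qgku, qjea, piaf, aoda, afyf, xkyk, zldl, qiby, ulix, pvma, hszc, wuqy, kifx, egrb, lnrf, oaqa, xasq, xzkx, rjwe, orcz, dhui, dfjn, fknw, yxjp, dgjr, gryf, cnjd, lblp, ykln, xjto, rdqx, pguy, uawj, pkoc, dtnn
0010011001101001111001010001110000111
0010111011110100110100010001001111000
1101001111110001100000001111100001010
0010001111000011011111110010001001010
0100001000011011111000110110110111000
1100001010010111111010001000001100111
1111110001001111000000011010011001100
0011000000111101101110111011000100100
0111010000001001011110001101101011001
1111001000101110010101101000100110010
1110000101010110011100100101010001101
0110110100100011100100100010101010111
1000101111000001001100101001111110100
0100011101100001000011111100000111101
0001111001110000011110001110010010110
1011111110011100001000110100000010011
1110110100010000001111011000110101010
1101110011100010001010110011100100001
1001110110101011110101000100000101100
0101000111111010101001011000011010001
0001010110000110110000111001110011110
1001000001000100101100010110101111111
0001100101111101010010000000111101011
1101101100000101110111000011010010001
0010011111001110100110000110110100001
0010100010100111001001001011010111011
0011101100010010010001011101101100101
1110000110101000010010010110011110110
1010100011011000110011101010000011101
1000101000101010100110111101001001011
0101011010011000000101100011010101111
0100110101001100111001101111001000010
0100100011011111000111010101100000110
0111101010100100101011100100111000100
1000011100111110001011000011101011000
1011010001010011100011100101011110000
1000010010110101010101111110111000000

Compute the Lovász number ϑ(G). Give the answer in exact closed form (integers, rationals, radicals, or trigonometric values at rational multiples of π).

deg(kifx) = 18; N(kifx) = {qjea, piaf, aoda, afyf, qiby, ulix, pvma, oaqa, xasq, xzkx, rjwe, fknw, yxjp, dgjr, lblp, rdqx, uawj, pkoc}.
N(qgku) = {wrwe, vbmn, qjea, afyf, xkyk, zldl, qiby, ulix, pvma, egrb, lnrf, fknw, yxjp, dgjr, gryf, cnjd, pguy, pkoc}, |N(qgku)| = 18.
Vertex dhui has 18 neighbors: qjea, piaf, xkyk, qiby, ulix, pvma, hszc, wuqy, egrb, oaqa, rjwe, cnjd, lblp, ykln, xjto, pguy, pkoc, dtnn.
deg(uawj) = 18; N(uawj) = {wrwe, aoda, afyf, xkyk, ulix, pvma, hszc, wuqy, kifx, xasq, rjwe, orcz, dgjr, gryf, cnjd, ykln, rdqx, pguy}.
Every vertex has degree 18 (N=37); Paley(37): SR with (k,λ,μ)=(18,8,9).
A has 3 distinct eigenvalues ≈ [18.0, 2.54138, -3.54138].
With N=37: ϑ(G) = 37·(-(-sqrt(37)/2 - 1/2))/(18−(-sqrt(37)/2 - 1/2)) = sqrt(37).
Numerically 6.08276253.

sqrt(37)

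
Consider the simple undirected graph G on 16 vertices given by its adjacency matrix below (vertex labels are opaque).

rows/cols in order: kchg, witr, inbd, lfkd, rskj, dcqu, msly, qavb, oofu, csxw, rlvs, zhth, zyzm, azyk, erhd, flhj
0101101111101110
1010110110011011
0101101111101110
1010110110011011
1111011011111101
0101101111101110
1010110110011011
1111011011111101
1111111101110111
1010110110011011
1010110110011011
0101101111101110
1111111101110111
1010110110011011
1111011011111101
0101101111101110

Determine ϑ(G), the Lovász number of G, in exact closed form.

6

Vertex flhj has 11 neighbors: witr, lfkd, rskj, msly, qavb, oofu, csxw, rlvs, zyzm, azyk, erhd.
deg(csxw) = 10; N(csxw) = {kchg, inbd, rskj, dcqu, qavb, oofu, zhth, zyzm, erhd, flhj}.
N(witr) = {kchg, inbd, rskj, dcqu, qavb, oofu, zhth, zyzm, erhd, flhj}, |N(witr)| = 10.
N(erhd) = {kchg, witr, inbd, lfkd, dcqu, msly, oofu, csxw, rlvs, zhth, zyzm, azyk, flhj}, |N(erhd)| = 13.
Complete 4-partite, parts [6, 5, 3, 2]: perfect, ϑ = α = 6.
≈ 6.000000 (to 6 d.p.).
Lovász sandwich 6 ≤ 6 ≤ 6: collapsed.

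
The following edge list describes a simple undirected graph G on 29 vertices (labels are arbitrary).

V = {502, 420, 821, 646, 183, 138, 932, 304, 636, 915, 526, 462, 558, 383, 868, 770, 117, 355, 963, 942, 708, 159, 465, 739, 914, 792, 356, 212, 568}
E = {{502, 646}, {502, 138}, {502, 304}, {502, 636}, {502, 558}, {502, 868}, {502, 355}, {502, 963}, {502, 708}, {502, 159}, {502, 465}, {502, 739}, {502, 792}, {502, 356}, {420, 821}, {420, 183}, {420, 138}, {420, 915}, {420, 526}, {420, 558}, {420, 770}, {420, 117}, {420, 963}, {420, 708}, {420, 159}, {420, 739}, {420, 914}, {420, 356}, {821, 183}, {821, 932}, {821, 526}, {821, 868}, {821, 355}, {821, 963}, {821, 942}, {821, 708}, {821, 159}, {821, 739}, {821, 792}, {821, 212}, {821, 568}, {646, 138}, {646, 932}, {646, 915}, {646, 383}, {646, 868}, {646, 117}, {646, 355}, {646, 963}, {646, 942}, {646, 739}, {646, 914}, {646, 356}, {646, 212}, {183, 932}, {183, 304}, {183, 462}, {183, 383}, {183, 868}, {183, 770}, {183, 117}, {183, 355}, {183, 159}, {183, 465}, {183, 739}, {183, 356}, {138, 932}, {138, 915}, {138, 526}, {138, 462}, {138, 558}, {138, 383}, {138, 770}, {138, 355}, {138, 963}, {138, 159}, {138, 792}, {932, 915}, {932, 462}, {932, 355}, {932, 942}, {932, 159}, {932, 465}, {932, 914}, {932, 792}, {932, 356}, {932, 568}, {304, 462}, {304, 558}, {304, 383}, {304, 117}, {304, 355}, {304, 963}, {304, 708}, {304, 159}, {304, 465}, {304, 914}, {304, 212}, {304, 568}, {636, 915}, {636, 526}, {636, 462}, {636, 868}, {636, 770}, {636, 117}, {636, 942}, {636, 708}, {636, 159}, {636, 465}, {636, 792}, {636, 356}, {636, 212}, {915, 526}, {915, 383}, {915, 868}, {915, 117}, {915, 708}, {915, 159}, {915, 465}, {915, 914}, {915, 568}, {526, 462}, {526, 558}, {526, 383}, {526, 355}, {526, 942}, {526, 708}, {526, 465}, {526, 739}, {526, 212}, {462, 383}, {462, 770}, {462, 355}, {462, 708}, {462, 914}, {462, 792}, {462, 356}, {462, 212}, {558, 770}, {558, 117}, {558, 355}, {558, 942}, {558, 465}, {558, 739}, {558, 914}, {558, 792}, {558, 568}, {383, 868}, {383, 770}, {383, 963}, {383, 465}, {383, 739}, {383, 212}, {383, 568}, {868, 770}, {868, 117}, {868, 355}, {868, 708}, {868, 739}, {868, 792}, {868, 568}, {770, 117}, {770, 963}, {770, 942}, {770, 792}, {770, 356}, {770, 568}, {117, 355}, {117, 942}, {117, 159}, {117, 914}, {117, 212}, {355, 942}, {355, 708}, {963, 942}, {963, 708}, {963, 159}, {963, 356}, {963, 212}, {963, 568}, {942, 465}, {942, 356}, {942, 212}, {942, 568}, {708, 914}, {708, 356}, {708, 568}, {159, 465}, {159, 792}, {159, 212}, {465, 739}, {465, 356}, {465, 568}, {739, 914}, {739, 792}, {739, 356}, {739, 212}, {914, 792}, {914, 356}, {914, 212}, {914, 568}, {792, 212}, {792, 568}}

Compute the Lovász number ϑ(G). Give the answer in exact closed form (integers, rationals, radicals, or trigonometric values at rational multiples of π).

N(708) = {502, 420, 821, 304, 636, 915, 526, 462, 868, 355, 963, 914, 356, 568}, |N(708)| = 14.
deg(821) = 14; N(821) = {420, 183, 932, 526, 868, 355, 963, 942, 708, 159, 739, 792, 212, 568}.
N(646) = {502, 138, 932, 915, 383, 868, 117, 355, 963, 942, 739, 914, 356, 212}, |N(646)| = 14.
Vertex 915 has 14 neighbors: 420, 646, 138, 932, 636, 526, 383, 868, 117, 708, 159, 465, 914, 568.
deg(v) = 14 for all v (|V|=29); Paley(29): SR with (k,λ,μ)=(14,6,7).
A has 3 distinct eigenvalues ≈ [14.0, 2.19258, -3.19258].
−29·(-sqrt(29)/2 - 1/2) / ((14)−(-sqrt(29)/2 - 1/2)) = sqrt(29) = ϑ(G).
= 5.3851648… (decimal).

sqrt(29)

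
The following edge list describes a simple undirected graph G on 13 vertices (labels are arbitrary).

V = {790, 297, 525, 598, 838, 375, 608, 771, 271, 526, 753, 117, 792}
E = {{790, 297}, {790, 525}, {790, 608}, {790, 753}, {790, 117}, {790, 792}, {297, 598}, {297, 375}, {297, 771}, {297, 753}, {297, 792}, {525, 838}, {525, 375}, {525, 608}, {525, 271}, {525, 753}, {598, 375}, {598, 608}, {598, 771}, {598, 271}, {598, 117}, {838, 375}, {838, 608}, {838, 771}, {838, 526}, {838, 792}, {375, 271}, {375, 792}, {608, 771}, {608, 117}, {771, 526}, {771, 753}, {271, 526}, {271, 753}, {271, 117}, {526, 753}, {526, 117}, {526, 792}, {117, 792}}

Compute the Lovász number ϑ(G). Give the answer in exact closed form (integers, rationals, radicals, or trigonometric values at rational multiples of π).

N(525) = {790, 838, 375, 608, 271, 753}, |N(525)| = 6.
deg(598) = 6; N(598) = {297, 375, 608, 771, 271, 117}.
Vertex 753 has 6 neighbors: 790, 297, 525, 771, 271, 526.
Vertex 771 has 6 neighbors: 297, 598, 838, 608, 526, 753.
Regular of degree 6 on 13 vertices: Paley(13): SR with (k,λ,μ)=(6,2,3).
The 3 distinct eigenvalues: [6.0, 1.30278, -2.30278].
ϑ = −N·λ_min/(λ_max−λ_min) = −13·(-sqrt(13)/2 - 1/2)/(6−(-sqrt(13)/2 - 1/2)) = sqrt(13).
≈ 3.60555128 (to 8 d.p.).

sqrt(13)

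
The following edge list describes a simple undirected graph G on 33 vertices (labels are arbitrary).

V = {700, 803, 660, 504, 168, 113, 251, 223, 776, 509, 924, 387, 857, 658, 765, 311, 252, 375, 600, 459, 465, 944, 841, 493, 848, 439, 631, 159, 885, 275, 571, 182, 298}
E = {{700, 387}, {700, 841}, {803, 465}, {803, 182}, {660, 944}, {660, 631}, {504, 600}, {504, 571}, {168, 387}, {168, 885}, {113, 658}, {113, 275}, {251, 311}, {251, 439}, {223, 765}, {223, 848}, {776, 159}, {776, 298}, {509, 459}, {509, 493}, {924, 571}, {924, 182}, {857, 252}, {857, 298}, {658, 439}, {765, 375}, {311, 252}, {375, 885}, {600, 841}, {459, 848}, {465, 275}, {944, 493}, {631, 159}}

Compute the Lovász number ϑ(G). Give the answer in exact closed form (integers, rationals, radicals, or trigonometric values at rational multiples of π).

deg(159) = 2; N(159) = {776, 631}.
N(841) = {700, 600}, |N(841)| = 2.
N(275) = {113, 465}, |N(275)| = 2.
deg(387) = 2; N(387) = {700, 168}.
deg(v) = 2 for all v (|V|=33); connected 2-regular on 33 ⇒ C_{33}.
A has 17 distinct eigenvalues ≈ [2.0, 1.963857, 1.856736, 1.682507, 1.447468, 1.160114, 0.83083, 0.471518, 0.095164, -0.28463, -0.654136, -1.0, -1.309721, -1.572106, -1.777671, -1.918986, -1.990944].
With N=33: ϑ(G) = 33·(-(-1)*2*cos(pi/33))/(2−(-2*cos(pi/33))) = 33*cos(pi/33)/(cos(pi/33) + 1).
= 16.4626… (decimal).
16 ≤ 33*cos(pi/33)/(cos(pi/33) + 1) ≤ 17: both strict.

33*cos(pi/33)/(cos(pi/33) + 1)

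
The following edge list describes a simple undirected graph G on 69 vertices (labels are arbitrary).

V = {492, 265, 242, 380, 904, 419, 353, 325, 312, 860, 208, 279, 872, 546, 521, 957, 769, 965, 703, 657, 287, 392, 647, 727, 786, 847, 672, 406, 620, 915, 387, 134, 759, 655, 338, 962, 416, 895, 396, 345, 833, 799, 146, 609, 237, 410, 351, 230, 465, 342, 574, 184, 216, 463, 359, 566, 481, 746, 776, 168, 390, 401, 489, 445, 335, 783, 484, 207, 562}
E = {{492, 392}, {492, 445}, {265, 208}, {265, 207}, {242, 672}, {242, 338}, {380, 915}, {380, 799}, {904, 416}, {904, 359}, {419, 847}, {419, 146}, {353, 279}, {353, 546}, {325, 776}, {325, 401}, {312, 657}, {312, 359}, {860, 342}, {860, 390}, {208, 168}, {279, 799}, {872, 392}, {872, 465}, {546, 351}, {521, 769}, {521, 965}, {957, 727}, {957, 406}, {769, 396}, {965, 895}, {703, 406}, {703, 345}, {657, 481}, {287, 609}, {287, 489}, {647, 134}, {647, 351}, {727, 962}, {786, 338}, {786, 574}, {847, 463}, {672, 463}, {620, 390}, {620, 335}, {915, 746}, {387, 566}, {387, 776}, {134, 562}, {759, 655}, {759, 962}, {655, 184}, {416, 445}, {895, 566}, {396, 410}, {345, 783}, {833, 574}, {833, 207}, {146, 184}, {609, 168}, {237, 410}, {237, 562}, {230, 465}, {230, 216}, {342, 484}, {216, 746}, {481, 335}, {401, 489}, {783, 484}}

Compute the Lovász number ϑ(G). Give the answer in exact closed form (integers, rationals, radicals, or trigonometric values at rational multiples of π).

N(463) = {847, 672}, |N(463)| = 2.
Vertex 335 has 2 neighbors: 620, 481.
deg(574) = 2; N(574) = {786, 833}.
deg(746) = 2; N(746) = {915, 216}.
2-regular, N=69; this is C_{69}, the 69-cycle.
A has 35 distinct eigenvalues ≈ [2.0, 1.9917, 1.9669, 1.9258, 1.8688, 1.7963, 1.7088, 1.6073, 1.4924, 1.3651, 1.2265, 1.0778, 0.9201, 0.7548, 0.5833, 0.4069, 0.2272, 0.0455, -0.1365, -0.3174, -0.4956, -0.6698, -0.8384, -1.0, -1.1534, -1.2972, -1.4302, -1.5514, -1.6598, -1.7544, -1.8344, -1.8993, -1.9484, -1.9814, -1.9979].
ϑ = −N·λ_min/(λ_max−λ_min) = −69·(-2*cos(pi/69))/(2−(-2*cos(pi/69))) = 69*cos(pi/69)/(cos(pi/69) + 1).
≈ 34.48211410 (to 8 d.p.).
Check 34 ≤ 69*cos(pi/69)/(cos(pi/69) + 1) ≤ 35: both strict.

69*cos(pi/69)/(cos(pi/69) + 1)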